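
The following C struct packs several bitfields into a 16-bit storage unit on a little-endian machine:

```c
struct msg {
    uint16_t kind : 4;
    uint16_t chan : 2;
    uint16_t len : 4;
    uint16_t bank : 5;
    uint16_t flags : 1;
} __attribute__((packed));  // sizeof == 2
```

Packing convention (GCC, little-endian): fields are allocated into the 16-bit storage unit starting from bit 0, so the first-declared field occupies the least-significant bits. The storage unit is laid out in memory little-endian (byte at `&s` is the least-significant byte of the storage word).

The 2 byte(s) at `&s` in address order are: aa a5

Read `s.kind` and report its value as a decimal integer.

10

[0]=0xaa [1]=0xa5 (little-endian) → word 0xa5aa
kind [0+:4] = (word>>0) & 0xf = 10  ←
chan [4+:2] = (word>>4) & 0x3 = 2
len [6+:4] = (word>>6) & 0xf = 6
bank [10+:5] = (word>>10) & 0x1f = 9
flags [15+:1] = (word>>15) & 0x1 = 1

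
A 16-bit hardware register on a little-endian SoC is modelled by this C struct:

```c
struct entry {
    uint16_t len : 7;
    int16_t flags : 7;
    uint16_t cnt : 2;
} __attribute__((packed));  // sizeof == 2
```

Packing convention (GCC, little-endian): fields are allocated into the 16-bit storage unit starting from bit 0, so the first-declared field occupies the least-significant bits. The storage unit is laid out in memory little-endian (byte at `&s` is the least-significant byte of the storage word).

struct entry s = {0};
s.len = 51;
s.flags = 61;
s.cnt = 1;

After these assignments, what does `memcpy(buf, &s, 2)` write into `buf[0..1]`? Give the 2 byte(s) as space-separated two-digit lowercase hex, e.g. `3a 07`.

b3 5e

len:7 = 51 → 0x33 << 0 → word 0x0033
flags:7 = 61 → 0x3d << 7 → word 0x1eb3
cnt:2 = 1 → 0x1 << 14 → word 0x5eb3
word = 0x5eb3 → little-endian bytes:
  [0]=0xb3  [1]=0x5e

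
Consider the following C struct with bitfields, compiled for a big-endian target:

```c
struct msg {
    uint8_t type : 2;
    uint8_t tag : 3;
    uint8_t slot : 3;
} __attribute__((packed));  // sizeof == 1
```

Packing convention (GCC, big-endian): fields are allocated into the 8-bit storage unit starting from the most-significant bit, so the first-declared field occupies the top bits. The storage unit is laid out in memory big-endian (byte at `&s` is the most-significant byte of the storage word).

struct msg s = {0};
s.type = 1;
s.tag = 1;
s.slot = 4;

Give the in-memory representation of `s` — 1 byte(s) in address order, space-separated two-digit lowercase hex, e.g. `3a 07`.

4c

type (2b) val=1 bits=0x1 at bit 6: 0x40
tag (3b) val=1 bits=0x1 at bit 3: 0x48
slot (3b) val=4 bits=0x4 at bit 0: 0x4c
word = 0x4c → big-endian bytes:
  [0]=0x4c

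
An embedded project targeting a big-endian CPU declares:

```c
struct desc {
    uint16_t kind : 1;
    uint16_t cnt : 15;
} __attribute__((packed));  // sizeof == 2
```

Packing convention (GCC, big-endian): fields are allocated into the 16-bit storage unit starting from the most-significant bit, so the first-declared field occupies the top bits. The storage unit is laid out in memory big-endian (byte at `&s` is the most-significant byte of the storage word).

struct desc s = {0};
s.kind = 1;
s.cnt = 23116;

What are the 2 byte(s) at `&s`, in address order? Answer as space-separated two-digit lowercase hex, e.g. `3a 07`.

da 4c

[15+:1] kind=1 & 0x1 = 0x1; word=0x8000
[0+:15] cnt=23116 & 0x7fff = 0x5a4c; word=0xda4c
word = 0xda4c → big-endian bytes:
  [0]=0xda  [1]=0x4c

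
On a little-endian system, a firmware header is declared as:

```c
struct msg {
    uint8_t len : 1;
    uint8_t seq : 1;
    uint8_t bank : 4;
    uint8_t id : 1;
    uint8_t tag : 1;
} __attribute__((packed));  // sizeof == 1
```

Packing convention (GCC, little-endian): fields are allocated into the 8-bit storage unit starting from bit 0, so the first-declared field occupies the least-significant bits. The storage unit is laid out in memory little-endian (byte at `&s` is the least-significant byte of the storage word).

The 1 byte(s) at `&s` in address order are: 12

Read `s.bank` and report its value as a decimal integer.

4

[0]=0x12 (little-endian) → word 0x12
len:1 @ bit 0 → (0x12>>0)&0x1 = 0x0
seq:1 @ bit 1 → (0x12>>1)&0x1 = 0x1
bank:4 @ bit 2 → (0x12>>2)&0xf = 0x4  ←
id:1 @ bit 6 → (0x12>>6)&0x1 = 0x0
tag:1 @ bit 7 → (0x12>>7)&0x1 = 0x0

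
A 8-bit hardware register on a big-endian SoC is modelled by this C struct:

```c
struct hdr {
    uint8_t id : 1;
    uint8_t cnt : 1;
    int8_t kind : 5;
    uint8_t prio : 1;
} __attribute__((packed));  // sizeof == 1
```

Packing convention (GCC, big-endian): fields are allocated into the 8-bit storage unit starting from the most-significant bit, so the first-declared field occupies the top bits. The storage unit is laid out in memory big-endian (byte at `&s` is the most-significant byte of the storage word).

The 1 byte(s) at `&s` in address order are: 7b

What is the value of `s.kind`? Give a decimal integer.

[0]=0x7b (big-endian) → word 0x7b
id [7+:1] = (word>>7) & 0x1 = 0
cnt [6+:1] = (word>>6) & 0x1 = 1
kind [1+:5] = (word>>1) & 0x1f = 29  ←
prio [0+:1] = (word>>0) & 0x1 = 1
kind signed 5b, MSB=1: 29 - 32 = -3

-3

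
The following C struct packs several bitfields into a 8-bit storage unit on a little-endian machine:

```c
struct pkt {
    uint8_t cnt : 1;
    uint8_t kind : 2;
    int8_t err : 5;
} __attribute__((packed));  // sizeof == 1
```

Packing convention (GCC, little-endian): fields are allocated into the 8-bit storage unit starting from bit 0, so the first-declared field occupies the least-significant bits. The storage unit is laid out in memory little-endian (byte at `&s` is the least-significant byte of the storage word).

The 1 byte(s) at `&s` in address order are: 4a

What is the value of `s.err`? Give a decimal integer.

[0]=0x4a (little-endian) → word 0x4a
cnt [0+:1] = (word>>0) & 0x1 = 0
kind [1+:2] = (word>>1) & 0x3 = 1
err [3+:5] = (word>>3) & 0x1f = 9  ←
err signed 5b, MSB=0: value = 9

9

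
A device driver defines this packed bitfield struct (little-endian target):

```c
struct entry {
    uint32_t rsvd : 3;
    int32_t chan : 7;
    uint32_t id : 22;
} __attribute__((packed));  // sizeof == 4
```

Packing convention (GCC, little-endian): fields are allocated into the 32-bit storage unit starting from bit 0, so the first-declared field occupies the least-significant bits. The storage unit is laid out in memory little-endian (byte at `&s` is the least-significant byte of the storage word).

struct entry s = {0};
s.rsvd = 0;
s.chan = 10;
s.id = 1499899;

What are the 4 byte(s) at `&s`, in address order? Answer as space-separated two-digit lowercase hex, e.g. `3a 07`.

50 ec 8b 5b

[0+:3] rsvd=0 & 0x7 = 0x0; word=0x00000000
[3+:7] chan=10 & 0x7f = 0xa; word=0x00000050
[10+:22] id=1499899 & 0x3fffff = 0x16e2fb; word=0x5b8bec50
word = 0x5b8bec50 → little-endian bytes:
  [0]=0x50  [1]=0xec  [2]=0x8b  [3]=0x5b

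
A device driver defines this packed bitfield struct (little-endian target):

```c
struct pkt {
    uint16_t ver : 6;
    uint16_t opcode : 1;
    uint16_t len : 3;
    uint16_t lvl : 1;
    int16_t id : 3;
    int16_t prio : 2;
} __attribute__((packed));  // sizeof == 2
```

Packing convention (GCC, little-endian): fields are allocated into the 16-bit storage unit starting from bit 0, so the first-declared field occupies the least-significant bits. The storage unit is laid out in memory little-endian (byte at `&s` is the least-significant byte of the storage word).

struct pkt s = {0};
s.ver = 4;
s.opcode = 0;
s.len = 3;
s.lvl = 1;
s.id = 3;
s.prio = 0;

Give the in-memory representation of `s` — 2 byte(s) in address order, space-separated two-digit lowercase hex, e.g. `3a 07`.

84 1d

[0+:6] ver=4 & 0x3f = 0x4; word=0x0004
[6+:1] opcode=0 & 0x1 = 0x0; word=0x0004
[7+:3] len=3 & 0x7 = 0x3; word=0x0184
[10+:1] lvl=1 & 0x1 = 0x1; word=0x0584
[11+:3] id=3 & 0x7 = 0x3; word=0x1d84
[14+:2] prio=0 & 0x3 = 0x0; word=0x1d84
word = 0x1d84 → little-endian bytes:
  [0]=0x84  [1]=0x1d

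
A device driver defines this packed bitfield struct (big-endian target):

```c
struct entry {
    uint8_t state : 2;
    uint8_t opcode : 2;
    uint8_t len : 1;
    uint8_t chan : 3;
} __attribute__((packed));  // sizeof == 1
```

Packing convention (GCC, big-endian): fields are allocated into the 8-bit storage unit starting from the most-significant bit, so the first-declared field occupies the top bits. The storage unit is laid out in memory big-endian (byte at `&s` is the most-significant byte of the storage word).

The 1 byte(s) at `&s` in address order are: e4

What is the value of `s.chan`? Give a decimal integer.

4

[0]=0xe4 (big-endian) → word 0xe4
state [6+:2] = (word>>6) & 0x3 = 3
opcode [4+:2] = (word>>4) & 0x3 = 2
len [3+:1] = (word>>3) & 0x1 = 0
chan [0+:3] = (word>>0) & 0x7 = 4  ←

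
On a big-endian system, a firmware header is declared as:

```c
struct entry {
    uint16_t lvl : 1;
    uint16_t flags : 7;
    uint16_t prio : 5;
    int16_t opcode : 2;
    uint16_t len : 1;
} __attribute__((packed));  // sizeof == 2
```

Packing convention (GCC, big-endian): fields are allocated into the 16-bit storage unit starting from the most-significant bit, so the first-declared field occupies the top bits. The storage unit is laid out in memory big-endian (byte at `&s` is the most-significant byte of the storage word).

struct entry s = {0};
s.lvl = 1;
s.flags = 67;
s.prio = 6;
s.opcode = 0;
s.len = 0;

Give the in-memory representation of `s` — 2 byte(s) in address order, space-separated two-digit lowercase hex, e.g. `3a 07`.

c3 30

[15+:1] lvl=1 & 0x1 = 0x1; word=0x8000
[8+:7] flags=67 & 0x7f = 0x43; word=0xc300
[3+:5] prio=6 & 0x1f = 0x6; word=0xc330
[1+:2] opcode=0 & 0x3 = 0x0; word=0xc330
[0+:1] len=0 & 0x1 = 0x0; word=0xc330
word = 0xc330 → big-endian bytes:
  [0]=0xc3  [1]=0x30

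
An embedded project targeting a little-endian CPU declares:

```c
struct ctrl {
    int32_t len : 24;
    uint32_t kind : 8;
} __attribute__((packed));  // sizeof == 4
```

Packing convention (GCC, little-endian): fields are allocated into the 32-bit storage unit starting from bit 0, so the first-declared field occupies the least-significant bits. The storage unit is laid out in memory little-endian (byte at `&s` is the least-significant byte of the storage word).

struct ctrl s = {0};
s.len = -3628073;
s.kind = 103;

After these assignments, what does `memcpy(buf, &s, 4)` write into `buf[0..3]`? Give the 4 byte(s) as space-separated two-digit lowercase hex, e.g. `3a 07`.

len:24 = -3628073 → 0xc8a3d7 << 0 → word 0x00c8a3d7
kind:8 = 103 → 0x67 << 24 → word 0x67c8a3d7
word = 0x67c8a3d7 → little-endian bytes:
  [0]=0xd7  [1]=0xa3  [2]=0xc8  [3]=0x67

d7 a3 c8 67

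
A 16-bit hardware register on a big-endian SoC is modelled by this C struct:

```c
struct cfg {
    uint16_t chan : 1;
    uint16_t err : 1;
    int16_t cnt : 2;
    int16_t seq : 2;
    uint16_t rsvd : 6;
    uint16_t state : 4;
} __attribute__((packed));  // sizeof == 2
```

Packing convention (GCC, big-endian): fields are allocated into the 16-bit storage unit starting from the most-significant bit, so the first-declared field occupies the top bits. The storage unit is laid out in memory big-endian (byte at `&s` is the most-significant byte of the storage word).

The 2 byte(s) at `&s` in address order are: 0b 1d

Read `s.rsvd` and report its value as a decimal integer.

49

[0]=0x0b [1]=0x1d (big-endian) → word 0x0b1d
chan [15+:1] = (word>>15) & 0x1 = 0
err [14+:1] = (word>>14) & 0x1 = 0
cnt [12+:2] = (word>>12) & 0x3 = 0
seq [10+:2] = (word>>10) & 0x3 = 2
rsvd [4+:6] = (word>>4) & 0x3f = 49  ←
state [0+:4] = (word>>0) & 0xf = 13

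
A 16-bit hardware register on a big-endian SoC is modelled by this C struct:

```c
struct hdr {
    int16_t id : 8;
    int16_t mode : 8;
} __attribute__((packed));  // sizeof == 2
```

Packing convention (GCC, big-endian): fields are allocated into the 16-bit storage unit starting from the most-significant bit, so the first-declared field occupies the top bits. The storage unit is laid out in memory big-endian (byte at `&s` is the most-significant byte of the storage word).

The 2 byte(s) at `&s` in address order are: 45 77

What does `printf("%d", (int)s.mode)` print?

119

[0]=0x45 [1]=0x77 (big-endian) → word 0x4577
id [8+:8] = (word>>8) & 0xff = 69
mode [0+:8] = (word>>0) & 0xff = 119  ←
mode signed 8b, MSB=0: value = 119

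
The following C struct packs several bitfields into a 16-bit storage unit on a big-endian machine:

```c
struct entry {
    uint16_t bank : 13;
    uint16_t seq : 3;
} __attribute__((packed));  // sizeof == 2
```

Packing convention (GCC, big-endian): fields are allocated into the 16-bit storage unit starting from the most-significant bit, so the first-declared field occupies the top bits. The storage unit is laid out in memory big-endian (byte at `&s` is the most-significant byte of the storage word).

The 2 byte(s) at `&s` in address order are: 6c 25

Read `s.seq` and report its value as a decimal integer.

[0]=0x6c [1]=0x25 (big-endian) → word 0x6c25
bank:13 @ bit 3 → (0x6c25>>3)&0x1fff = 0xd84
seq:3 @ bit 0 → (0x6c25>>0)&0x7 = 0x5  ←

5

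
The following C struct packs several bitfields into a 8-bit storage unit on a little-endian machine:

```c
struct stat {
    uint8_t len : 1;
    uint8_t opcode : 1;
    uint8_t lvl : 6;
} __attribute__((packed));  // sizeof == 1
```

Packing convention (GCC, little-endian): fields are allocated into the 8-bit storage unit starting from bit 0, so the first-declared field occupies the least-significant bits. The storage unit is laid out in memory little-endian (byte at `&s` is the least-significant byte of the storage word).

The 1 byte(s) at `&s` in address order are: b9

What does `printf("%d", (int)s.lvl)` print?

46

[0]=0xb9 (little-endian) → word 0xb9
len [0+:1] = (word>>0) & 0x1 = 1
opcode [1+:1] = (word>>1) & 0x1 = 0
lvl [2+:6] = (word>>2) & 0x3f = 46  ←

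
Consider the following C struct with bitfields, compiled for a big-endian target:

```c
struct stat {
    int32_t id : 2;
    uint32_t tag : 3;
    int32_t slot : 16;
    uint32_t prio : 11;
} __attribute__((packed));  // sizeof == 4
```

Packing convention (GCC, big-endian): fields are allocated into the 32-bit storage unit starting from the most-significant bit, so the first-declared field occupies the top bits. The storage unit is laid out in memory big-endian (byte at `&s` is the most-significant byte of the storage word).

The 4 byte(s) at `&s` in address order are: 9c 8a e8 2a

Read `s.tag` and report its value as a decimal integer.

[0]=0x9c [1]=0x8a [2]=0xe8 [3]=0x2a (big-endian) → word 0x9c8ae82a
id [30+:2] = (word>>30) & 0x3 = 2
tag [27+:3] = (word>>27) & 0x7 = 3  ←
slot [11+:16] = (word>>11) & 0xffff = 37213
prio [0+:11] = (word>>0) & 0x7ff = 42

3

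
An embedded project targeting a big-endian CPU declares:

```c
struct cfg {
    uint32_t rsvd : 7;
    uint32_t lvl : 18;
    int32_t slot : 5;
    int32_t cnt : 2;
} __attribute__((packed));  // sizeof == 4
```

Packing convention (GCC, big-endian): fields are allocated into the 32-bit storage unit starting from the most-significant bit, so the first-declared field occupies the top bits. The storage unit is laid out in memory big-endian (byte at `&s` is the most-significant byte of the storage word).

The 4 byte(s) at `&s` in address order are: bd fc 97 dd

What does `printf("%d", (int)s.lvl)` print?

[0]=0xbd [1]=0xfc [2]=0x97 [3]=0xdd (big-endian) → word 0xbdfc97dd
rsvd:7 @ bit 25 → (0xbdfc97dd>>25)&0x7f = 0x5e
lvl:18 @ bit 7 → (0xbdfc97dd>>7)&0x3ffff = 0x3f92f  ←
slot:5 @ bit 2 → (0xbdfc97dd>>2)&0x1f = 0x17
cnt:2 @ bit 0 → (0xbdfc97dd>>0)&0x3 = 0x1

260399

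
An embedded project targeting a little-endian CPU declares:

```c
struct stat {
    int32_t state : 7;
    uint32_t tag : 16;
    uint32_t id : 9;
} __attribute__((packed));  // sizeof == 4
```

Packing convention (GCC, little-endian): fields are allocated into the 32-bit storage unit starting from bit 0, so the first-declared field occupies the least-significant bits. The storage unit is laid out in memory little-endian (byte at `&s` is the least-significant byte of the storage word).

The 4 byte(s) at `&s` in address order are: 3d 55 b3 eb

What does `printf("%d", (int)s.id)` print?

[0]=0x3d [1]=0x55 [2]=0xb3 [3]=0xeb (little-endian) → word 0xebb3553d
state [0+:7] = (word>>0) & 0x7f = 61
tag [7+:16] = (word>>7) & 0xffff = 26282
id [23+:9] = (word>>23) & 0x1ff = 471  ←

471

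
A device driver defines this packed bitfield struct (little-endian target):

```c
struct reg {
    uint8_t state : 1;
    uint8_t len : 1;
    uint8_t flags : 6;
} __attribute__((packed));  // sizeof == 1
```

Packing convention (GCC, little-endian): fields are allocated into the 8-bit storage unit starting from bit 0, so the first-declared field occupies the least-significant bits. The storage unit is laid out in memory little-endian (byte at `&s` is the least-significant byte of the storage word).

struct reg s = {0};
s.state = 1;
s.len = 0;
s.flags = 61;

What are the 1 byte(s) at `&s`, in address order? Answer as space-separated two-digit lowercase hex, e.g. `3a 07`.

[0+:1] state=1 & 0x1 = 0x1; word=0x01
[1+:1] len=0 & 0x1 = 0x0; word=0x01
[2+:6] flags=61 & 0x3f = 0x3d; word=0xf5
word = 0xf5 → little-endian bytes:
  [0]=0xf5

f5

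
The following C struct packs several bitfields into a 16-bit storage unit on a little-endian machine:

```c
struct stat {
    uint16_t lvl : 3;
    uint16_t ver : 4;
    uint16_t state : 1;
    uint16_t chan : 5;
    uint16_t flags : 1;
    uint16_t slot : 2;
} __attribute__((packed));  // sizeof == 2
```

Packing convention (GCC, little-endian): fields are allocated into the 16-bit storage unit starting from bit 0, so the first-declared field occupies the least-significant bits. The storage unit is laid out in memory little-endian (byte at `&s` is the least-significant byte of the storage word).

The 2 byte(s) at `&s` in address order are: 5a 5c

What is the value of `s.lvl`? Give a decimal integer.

2

[0]=0x5a [1]=0x5c (little-endian) → word 0x5c5a
lvl:3 @ bit 0 → (0x5c5a>>0)&0x7 = 0x2  ←
ver:4 @ bit 3 → (0x5c5a>>3)&0xf = 0xb
state:1 @ bit 7 → (0x5c5a>>7)&0x1 = 0x0
chan:5 @ bit 8 → (0x5c5a>>8)&0x1f = 0x1c
flags:1 @ bit 13 → (0x5c5a>>13)&0x1 = 0x0
slot:2 @ bit 14 → (0x5c5a>>14)&0x3 = 0x1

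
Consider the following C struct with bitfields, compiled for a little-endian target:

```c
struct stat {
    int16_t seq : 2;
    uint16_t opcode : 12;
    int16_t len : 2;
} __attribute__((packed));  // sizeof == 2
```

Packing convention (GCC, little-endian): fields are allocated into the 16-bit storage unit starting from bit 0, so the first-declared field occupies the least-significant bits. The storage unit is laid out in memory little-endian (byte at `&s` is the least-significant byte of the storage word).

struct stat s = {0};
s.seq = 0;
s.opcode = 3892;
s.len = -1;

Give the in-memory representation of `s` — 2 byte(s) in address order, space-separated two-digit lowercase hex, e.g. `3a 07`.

d0 fc

[0+:2] seq=0 & 0x3 = 0x0; word=0x0000
[2+:12] opcode=3892 & 0xfff = 0xf34; word=0x3cd0
[14+:2] len=-1 & 0x3 = 0x3; word=0xfcd0
word = 0xfcd0 → little-endian bytes:
  [0]=0xd0  [1]=0xfc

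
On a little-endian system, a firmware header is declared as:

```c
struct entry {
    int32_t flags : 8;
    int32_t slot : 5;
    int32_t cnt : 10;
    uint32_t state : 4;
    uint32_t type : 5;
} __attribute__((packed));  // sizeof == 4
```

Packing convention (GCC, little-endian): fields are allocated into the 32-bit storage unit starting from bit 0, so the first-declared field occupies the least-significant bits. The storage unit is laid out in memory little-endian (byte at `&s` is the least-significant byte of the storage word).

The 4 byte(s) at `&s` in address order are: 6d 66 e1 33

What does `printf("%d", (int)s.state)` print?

[0]=0x6d [1]=0x66 [2]=0xe1 [3]=0x33 (little-endian) → word 0x33e1666d
flags:8 @ bit 0 → (0x33e1666d>>0)&0xff = 0x6d
slot:5 @ bit 8 → (0x33e1666d>>8)&0x1f = 0x6
cnt:10 @ bit 13 → (0x33e1666d>>13)&0x3ff = 0x30b
state:4 @ bit 23 → (0x33e1666d>>23)&0xf = 0x7  ←
type:5 @ bit 27 → (0x33e1666d>>27)&0x1f = 0x6

7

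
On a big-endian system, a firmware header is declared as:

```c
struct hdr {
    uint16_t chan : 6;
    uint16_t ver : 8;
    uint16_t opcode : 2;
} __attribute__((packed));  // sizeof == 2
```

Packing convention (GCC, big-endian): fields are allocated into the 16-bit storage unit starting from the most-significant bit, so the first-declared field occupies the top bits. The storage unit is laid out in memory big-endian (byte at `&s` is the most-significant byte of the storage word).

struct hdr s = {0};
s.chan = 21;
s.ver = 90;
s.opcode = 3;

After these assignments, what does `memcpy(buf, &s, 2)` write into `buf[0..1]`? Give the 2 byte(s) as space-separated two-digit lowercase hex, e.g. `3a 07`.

chan:6 = 21 → 0x15 << 10 → word 0x5400
ver:8 = 90 → 0x5a << 2 → word 0x5568
opcode:2 = 3 → 0x3 << 0 → word 0x556b
word = 0x556b → big-endian bytes:
  [0]=0x55  [1]=0x6b

55 6b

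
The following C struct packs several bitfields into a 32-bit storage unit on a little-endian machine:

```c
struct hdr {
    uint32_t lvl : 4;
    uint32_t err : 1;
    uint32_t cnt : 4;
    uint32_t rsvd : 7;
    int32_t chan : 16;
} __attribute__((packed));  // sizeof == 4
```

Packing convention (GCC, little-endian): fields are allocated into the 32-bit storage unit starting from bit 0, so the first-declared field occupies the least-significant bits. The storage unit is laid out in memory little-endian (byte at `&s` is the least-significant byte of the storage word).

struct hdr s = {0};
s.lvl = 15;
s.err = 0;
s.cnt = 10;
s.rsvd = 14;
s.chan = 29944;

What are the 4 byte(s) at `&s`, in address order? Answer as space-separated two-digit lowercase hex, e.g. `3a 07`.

4f 1d f8 74

[0+:4] lvl=15 & 0xf = 0xf; word=0x0000000f
[4+:1] err=0 & 0x1 = 0x0; word=0x0000000f
[5+:4] cnt=10 & 0xf = 0xa; word=0x0000014f
[9+:7] rsvd=14 & 0x7f = 0xe; word=0x00001d4f
[16+:16] chan=29944 & 0xffff = 0x74f8; word=0x74f81d4f
word = 0x74f81d4f → little-endian bytes:
  [0]=0x4f  [1]=0x1d  [2]=0xf8  [3]=0x74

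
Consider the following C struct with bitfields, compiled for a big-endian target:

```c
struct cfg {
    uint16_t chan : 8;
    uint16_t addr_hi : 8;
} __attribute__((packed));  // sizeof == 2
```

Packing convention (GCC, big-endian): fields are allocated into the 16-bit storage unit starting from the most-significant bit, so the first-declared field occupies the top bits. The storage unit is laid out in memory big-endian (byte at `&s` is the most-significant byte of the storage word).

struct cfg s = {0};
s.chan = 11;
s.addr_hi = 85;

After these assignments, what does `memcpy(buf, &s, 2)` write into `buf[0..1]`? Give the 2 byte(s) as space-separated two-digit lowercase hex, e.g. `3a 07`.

chan (8b) val=11 bits=0xb at bit 8: 0x0b00
addr_hi (8b) val=85 bits=0x55 at bit 0: 0x0b55
word = 0x0b55 → big-endian bytes:
  [0]=0x0b  [1]=0x55

0b 55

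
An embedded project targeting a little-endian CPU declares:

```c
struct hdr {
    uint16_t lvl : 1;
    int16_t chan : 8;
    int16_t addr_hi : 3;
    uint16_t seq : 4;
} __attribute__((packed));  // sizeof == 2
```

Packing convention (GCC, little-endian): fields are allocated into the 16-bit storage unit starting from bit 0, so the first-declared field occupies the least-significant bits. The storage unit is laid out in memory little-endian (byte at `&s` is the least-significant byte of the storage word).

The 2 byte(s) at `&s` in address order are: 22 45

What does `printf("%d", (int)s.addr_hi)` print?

[0]=0x22 [1]=0x45 (little-endian) → word 0x4522
lvl:1 @ bit 0 → (0x4522>>0)&0x1 = 0x0
chan:8 @ bit 1 → (0x4522>>1)&0xff = 0x91
addr_hi:3 @ bit 9 → (0x4522>>9)&0x7 = 0x2  ←
seq:4 @ bit 12 → (0x4522>>12)&0xf = 0x4
addr_hi signed 3b, MSB=0: value = 2

2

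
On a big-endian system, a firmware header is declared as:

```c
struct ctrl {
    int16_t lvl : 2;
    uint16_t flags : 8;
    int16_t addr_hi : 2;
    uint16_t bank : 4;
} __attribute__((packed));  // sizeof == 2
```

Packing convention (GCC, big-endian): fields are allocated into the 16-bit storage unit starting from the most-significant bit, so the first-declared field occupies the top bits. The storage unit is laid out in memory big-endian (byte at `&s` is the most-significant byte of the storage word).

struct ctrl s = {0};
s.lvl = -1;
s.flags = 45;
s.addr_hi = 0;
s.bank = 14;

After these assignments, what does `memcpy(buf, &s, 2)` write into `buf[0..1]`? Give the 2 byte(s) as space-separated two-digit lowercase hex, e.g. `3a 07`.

lvl:2 = -1 → 0x3 << 14 → word 0xc000
flags:8 = 45 → 0x2d << 6 → word 0xcb40
addr_hi:2 = 0 → 0x0 << 4 → word 0xcb40
bank:4 = 14 → 0xe << 0 → word 0xcb4e
word = 0xcb4e → big-endian bytes:
  [0]=0xcb  [1]=0x4e

cb 4e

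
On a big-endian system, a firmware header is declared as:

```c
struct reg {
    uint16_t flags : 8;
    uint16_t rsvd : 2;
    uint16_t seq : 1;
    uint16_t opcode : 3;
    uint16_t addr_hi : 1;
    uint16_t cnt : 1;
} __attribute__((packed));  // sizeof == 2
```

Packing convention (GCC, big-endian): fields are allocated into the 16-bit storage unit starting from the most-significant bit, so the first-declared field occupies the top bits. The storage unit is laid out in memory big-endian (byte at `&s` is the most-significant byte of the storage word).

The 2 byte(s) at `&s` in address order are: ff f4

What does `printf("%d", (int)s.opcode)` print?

5

[0]=0xff [1]=0xf4 (big-endian) → word 0xfff4
flags:8 @ bit 8 → (0xfff4>>8)&0xff = 0xff
rsvd:2 @ bit 6 → (0xfff4>>6)&0x3 = 0x3
seq:1 @ bit 5 → (0xfff4>>5)&0x1 = 0x1
opcode:3 @ bit 2 → (0xfff4>>2)&0x7 = 0x5  ←
addr_hi:1 @ bit 1 → (0xfff4>>1)&0x1 = 0x0
cnt:1 @ bit 0 → (0xfff4>>0)&0x1 = 0x0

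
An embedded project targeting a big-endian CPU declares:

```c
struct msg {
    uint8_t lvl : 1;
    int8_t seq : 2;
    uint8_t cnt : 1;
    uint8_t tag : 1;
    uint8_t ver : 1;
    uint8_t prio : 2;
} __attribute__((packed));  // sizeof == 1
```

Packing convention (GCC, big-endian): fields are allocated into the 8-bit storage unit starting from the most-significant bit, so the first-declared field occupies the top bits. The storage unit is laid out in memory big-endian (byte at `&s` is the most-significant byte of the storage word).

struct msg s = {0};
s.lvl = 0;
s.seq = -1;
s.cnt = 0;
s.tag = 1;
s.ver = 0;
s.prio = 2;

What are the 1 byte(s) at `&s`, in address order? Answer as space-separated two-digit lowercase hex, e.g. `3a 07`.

[7+:1] lvl=0 & 0x1 = 0x0; word=0x00
[5+:2] seq=-1 & 0x3 = 0x3; word=0x60
[4+:1] cnt=0 & 0x1 = 0x0; word=0x60
[3+:1] tag=1 & 0x1 = 0x1; word=0x68
[2+:1] ver=0 & 0x1 = 0x0; word=0x68
[0+:2] prio=2 & 0x3 = 0x2; word=0x6a
word = 0x6a → big-endian bytes:
  [0]=0x6a

6a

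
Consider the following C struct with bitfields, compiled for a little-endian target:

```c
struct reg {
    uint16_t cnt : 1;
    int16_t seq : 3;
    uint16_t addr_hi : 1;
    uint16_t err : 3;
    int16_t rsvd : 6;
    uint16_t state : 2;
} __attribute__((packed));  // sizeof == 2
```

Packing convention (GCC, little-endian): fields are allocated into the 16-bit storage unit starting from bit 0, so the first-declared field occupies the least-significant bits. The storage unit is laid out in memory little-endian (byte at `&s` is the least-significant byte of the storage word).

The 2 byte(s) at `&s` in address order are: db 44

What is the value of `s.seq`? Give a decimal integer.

-3

[0]=0xdb [1]=0x44 (little-endian) → word 0x44db
cnt [0+:1] = (word>>0) & 0x1 = 1
seq [1+:3] = (word>>1) & 0x7 = 5  ←
addr_hi [4+:1] = (word>>4) & 0x1 = 1
err [5+:3] = (word>>5) & 0x7 = 6
rsvd [8+:6] = (word>>8) & 0x3f = 4
state [14+:2] = (word>>14) & 0x3 = 1
seq signed 3b, MSB=1: 5 - 8 = -3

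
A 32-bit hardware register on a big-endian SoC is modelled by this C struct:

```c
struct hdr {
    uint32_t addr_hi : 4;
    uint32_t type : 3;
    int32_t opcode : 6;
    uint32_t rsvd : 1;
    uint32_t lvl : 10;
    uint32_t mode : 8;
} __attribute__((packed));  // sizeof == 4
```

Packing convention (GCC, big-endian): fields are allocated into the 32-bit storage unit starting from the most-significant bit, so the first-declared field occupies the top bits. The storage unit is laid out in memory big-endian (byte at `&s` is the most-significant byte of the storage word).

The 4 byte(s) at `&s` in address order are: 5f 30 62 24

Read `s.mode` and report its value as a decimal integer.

36

[0]=0x5f [1]=0x30 [2]=0x62 [3]=0x24 (big-endian) → word 0x5f306224
addr_hi [28+:4] = (word>>28) & 0xf = 5
type [25+:3] = (word>>25) & 0x7 = 7
opcode [19+:6] = (word>>19) & 0x3f = 38
rsvd [18+:1] = (word>>18) & 0x1 = 0
lvl [8+:10] = (word>>8) & 0x3ff = 98
mode [0+:8] = (word>>0) & 0xff = 36  ←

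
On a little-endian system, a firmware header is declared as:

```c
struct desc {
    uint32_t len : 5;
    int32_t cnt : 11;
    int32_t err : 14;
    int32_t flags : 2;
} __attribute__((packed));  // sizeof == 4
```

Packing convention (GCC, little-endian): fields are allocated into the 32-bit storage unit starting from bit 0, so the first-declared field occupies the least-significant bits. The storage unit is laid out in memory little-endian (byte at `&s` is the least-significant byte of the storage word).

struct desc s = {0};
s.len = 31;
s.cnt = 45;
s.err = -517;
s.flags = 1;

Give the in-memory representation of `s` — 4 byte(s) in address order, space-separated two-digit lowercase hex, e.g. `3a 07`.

len:5 = 31 → 0x1f << 0 → word 0x0000001f
cnt:11 = 45 → 0x2d << 5 → word 0x000005bf
err:14 = -517 → 0x3dfb << 16 → word 0x3dfb05bf
flags:2 = 1 → 0x1 << 30 → word 0x7dfb05bf
word = 0x7dfb05bf → little-endian bytes:
  [0]=0xbf  [1]=0x05  [2]=0xfb  [3]=0x7d

bf 05 fb 7d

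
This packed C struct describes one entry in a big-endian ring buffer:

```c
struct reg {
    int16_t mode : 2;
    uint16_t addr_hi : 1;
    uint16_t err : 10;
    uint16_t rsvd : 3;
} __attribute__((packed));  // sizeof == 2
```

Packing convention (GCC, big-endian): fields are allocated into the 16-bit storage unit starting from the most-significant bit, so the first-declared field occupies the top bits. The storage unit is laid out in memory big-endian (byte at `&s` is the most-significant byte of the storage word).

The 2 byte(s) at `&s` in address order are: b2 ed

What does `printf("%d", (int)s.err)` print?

605

[0]=0xb2 [1]=0xed (big-endian) → word 0xb2ed
mode [14+:2] = (word>>14) & 0x3 = 2
addr_hi [13+:1] = (word>>13) & 0x1 = 1
err [3+:10] = (word>>3) & 0x3ff = 605  ←
rsvd [0+:3] = (word>>0) & 0x7 = 5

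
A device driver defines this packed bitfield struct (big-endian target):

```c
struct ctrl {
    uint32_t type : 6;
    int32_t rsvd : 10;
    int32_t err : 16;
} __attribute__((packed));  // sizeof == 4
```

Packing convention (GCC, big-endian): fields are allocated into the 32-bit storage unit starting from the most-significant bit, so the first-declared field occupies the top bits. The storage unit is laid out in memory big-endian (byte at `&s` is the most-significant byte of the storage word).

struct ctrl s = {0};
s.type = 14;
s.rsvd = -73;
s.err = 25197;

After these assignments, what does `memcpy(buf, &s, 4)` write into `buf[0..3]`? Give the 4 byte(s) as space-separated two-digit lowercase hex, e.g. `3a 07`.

3b b7 62 6d

type (6b) val=14 bits=0xe at bit 26: 0x38000000
rsvd (10b) val=-73 bits=0x3b7 at bit 16: 0x3bb70000
err (16b) val=25197 bits=0x626d at bit 0: 0x3bb7626d
word = 0x3bb7626d → big-endian bytes:
  [0]=0x3b  [1]=0xb7  [2]=0x62  [3]=0x6d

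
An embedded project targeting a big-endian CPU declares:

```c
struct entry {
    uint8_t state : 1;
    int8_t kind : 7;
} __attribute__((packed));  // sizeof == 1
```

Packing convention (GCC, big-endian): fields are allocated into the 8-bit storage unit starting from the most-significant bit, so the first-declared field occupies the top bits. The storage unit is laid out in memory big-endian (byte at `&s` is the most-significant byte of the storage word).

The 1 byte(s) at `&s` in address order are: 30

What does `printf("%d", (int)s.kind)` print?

[0]=0x30 (big-endian) → word 0x30
state [7+:1] = (word>>7) & 0x1 = 0
kind [0+:7] = (word>>0) & 0x7f = 48  ←
kind signed 7b, MSB=0: value = 48

48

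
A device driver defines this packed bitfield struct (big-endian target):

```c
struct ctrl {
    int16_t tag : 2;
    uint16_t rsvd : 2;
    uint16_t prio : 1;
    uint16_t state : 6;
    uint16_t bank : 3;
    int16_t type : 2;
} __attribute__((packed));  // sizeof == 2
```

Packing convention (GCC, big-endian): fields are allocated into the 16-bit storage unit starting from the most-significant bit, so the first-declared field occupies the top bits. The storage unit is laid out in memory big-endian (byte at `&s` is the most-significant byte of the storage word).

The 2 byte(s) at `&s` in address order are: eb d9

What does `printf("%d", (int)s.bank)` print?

6

[0]=0xeb [1]=0xd9 (big-endian) → word 0xebd9
tag:2 @ bit 14 → (0xebd9>>14)&0x3 = 0x3
rsvd:2 @ bit 12 → (0xebd9>>12)&0x3 = 0x2
prio:1 @ bit 11 → (0xebd9>>11)&0x1 = 0x1
state:6 @ bit 5 → (0xebd9>>5)&0x3f = 0x1e
bank:3 @ bit 2 → (0xebd9>>2)&0x7 = 0x6  ←
type:2 @ bit 0 → (0xebd9>>0)&0x3 = 0x1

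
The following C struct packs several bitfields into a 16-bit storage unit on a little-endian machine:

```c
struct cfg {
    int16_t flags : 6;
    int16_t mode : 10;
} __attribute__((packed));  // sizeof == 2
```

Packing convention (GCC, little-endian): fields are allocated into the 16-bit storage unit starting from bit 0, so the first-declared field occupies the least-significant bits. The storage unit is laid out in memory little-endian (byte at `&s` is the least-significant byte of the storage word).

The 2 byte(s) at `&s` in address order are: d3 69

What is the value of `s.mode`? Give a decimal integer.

[0]=0xd3 [1]=0x69 (little-endian) → word 0x69d3
flags:6 @ bit 0 → (0x69d3>>0)&0x3f = 0x13
mode:10 @ bit 6 → (0x69d3>>6)&0x3ff = 0x1a7  ←
mode signed 10b, MSB=0: value = 423

423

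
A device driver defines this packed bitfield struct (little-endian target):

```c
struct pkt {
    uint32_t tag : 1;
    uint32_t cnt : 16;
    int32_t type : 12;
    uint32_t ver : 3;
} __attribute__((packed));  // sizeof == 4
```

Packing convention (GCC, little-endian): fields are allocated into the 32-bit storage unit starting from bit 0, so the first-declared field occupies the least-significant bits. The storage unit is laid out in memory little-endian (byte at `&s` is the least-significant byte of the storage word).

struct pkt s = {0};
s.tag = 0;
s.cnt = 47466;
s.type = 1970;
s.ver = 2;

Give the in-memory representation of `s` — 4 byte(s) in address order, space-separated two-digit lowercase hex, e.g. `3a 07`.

tag:1 = 0 → 0x0 << 0 → word 0x00000000
cnt:16 = 47466 → 0xb96a << 1 → word 0x000172d4
type:12 = 1970 → 0x7b2 << 17 → word 0x0f6572d4
ver:3 = 2 → 0x2 << 29 → word 0x4f6572d4
word = 0x4f6572d4 → little-endian bytes:
  [0]=0xd4  [1]=0x72  [2]=0x65  [3]=0x4f

d4 72 65 4f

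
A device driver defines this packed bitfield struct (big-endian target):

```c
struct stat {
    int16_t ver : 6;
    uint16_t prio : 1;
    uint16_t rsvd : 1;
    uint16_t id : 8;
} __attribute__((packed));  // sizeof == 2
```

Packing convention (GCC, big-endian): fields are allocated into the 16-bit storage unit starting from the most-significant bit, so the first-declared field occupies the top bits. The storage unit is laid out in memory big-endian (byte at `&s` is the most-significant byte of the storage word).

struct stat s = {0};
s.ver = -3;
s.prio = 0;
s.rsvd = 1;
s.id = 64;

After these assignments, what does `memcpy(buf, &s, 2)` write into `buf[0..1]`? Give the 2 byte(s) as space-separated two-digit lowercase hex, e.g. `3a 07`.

[10+:6] ver=-3 & 0x3f = 0x3d; word=0xf400
[9+:1] prio=0 & 0x1 = 0x0; word=0xf400
[8+:1] rsvd=1 & 0x1 = 0x1; word=0xf500
[0+:8] id=64 & 0xff = 0x40; word=0xf540
word = 0xf540 → big-endian bytes:
  [0]=0xf5  [1]=0x40

f5 40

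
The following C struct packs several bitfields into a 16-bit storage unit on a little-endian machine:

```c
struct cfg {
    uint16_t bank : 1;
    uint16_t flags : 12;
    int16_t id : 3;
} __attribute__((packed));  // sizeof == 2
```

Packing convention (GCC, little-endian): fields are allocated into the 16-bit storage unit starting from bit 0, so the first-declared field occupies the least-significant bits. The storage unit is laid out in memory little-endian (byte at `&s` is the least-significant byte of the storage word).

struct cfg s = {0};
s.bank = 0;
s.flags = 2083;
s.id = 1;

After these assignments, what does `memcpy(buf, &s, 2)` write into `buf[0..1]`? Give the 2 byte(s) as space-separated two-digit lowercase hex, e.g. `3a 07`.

[0+:1] bank=0 & 0x1 = 0x0; word=0x0000
[1+:12] flags=2083 & 0xfff = 0x823; word=0x1046
[13+:3] id=1 & 0x7 = 0x1; word=0x3046
word = 0x3046 → little-endian bytes:
  [0]=0x46  [1]=0x30

46 30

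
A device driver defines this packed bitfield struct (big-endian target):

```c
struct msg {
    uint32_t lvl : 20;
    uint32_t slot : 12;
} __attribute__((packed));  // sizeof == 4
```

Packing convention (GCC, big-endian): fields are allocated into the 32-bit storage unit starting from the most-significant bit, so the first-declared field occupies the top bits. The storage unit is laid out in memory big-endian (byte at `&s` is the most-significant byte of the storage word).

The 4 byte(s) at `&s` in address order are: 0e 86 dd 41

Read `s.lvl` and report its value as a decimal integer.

[0]=0x0e [1]=0x86 [2]=0xdd [3]=0x41 (big-endian) → word 0x0e86dd41
lvl:20 @ bit 12 → (0x0e86dd41>>12)&0xfffff = 0xe86d  ←
slot:12 @ bit 0 → (0x0e86dd41>>0)&0xfff = 0xd41

59501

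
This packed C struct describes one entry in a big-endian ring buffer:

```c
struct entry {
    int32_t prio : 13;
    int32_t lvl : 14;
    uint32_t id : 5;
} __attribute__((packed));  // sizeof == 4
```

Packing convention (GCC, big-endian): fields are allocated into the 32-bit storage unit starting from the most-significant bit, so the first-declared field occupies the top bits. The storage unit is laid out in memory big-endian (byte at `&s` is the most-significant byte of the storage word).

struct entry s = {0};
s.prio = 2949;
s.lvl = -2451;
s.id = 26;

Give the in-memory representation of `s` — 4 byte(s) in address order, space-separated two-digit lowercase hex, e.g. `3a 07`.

5c 2e cd ba

prio (13b) val=2949 bits=0xb85 at bit 19: 0x5c280000
lvl (14b) val=-2451 bits=0x366d at bit 5: 0x5c2ecda0
id (5b) val=26 bits=0x1a at bit 0: 0x5c2ecdba
word = 0x5c2ecdba → big-endian bytes:
  [0]=0x5c  [1]=0x2e  [2]=0xcd  [3]=0xba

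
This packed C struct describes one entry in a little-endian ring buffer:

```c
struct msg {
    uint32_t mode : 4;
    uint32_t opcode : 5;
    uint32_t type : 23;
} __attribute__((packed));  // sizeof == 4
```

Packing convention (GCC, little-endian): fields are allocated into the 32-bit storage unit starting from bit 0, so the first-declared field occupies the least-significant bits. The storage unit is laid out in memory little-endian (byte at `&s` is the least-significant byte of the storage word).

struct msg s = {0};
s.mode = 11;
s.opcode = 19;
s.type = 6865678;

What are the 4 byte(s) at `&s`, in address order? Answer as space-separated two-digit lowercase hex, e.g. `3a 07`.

3b 1d 86 d1

mode (4b) val=11 bits=0xb at bit 0: 0x0000000b
opcode (5b) val=19 bits=0x13 at bit 4: 0x0000013b
type (23b) val=6865678 bits=0x68c30e at bit 9: 0xd1861d3b
word = 0xd1861d3b → little-endian bytes:
  [0]=0x3b  [1]=0x1d  [2]=0x86  [3]=0xd1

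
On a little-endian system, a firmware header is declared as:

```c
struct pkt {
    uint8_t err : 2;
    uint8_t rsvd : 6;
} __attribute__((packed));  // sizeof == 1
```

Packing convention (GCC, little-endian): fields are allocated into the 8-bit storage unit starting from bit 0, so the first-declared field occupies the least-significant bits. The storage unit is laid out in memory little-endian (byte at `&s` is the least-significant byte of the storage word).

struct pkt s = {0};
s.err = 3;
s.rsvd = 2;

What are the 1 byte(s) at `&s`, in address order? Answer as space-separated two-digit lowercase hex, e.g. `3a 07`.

0b

err (2b) val=3 bits=0x3 at bit 0: 0x03
rsvd (6b) val=2 bits=0x2 at bit 2: 0x0b
word = 0x0b → little-endian bytes:
  [0]=0x0b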